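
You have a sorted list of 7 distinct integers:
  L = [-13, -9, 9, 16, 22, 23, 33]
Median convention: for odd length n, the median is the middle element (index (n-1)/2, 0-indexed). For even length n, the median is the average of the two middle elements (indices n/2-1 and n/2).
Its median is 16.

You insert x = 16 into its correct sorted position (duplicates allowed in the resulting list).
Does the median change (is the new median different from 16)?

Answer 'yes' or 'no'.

Answer: no

Derivation:
Old median = 16
Insert x = 16
New median = 16
Changed? no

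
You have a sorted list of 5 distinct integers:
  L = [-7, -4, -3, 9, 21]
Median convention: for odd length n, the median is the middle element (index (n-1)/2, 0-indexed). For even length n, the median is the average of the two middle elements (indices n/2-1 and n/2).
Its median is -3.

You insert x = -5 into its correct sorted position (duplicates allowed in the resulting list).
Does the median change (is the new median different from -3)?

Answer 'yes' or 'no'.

Old median = -3
Insert x = -5
New median = -7/2
Changed? yes

Answer: yes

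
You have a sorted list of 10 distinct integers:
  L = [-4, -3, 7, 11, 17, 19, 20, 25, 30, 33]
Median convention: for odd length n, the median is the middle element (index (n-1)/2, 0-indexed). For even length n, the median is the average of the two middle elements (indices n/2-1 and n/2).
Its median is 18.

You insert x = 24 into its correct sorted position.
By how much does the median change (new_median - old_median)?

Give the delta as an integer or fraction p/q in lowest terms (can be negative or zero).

Old median = 18
After inserting x = 24: new sorted = [-4, -3, 7, 11, 17, 19, 20, 24, 25, 30, 33]
New median = 19
Delta = 19 - 18 = 1

Answer: 1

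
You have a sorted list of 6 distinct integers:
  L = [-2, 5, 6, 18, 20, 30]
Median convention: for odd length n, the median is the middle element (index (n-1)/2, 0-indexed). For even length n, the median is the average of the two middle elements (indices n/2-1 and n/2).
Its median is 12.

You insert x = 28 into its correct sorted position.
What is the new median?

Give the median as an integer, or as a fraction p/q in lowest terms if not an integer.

Answer: 18

Derivation:
Old list (sorted, length 6): [-2, 5, 6, 18, 20, 30]
Old median = 12
Insert x = 28
Old length even (6). Middle pair: indices 2,3 = 6,18.
New length odd (7). New median = single middle element.
x = 28: 5 elements are < x, 1 elements are > x.
New sorted list: [-2, 5, 6, 18, 20, 28, 30]
New median = 18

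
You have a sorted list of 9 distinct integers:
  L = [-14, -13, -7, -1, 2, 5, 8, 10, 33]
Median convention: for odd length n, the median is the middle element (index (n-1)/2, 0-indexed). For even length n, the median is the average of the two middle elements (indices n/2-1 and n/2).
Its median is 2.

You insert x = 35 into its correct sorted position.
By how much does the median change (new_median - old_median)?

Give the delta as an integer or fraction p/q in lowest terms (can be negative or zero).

Old median = 2
After inserting x = 35: new sorted = [-14, -13, -7, -1, 2, 5, 8, 10, 33, 35]
New median = 7/2
Delta = 7/2 - 2 = 3/2

Answer: 3/2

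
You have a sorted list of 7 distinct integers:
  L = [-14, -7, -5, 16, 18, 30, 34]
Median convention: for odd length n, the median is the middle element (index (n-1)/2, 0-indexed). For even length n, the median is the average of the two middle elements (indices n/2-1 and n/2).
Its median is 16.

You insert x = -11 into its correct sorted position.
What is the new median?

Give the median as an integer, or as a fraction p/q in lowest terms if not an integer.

Answer: 11/2

Derivation:
Old list (sorted, length 7): [-14, -7, -5, 16, 18, 30, 34]
Old median = 16
Insert x = -11
Old length odd (7). Middle was index 3 = 16.
New length even (8). New median = avg of two middle elements.
x = -11: 1 elements are < x, 6 elements are > x.
New sorted list: [-14, -11, -7, -5, 16, 18, 30, 34]
New median = 11/2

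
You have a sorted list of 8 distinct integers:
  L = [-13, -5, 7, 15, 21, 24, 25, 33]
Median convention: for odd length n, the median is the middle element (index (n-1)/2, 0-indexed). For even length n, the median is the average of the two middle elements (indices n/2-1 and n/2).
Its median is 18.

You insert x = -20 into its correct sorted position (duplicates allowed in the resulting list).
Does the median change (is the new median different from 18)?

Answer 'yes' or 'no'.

Old median = 18
Insert x = -20
New median = 15
Changed? yes

Answer: yes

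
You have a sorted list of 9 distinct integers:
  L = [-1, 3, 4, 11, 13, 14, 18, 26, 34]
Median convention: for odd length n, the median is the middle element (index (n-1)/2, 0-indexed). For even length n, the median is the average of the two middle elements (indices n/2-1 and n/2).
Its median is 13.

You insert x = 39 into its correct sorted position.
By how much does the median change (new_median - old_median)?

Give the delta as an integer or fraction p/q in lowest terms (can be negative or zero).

Answer: 1/2

Derivation:
Old median = 13
After inserting x = 39: new sorted = [-1, 3, 4, 11, 13, 14, 18, 26, 34, 39]
New median = 27/2
Delta = 27/2 - 13 = 1/2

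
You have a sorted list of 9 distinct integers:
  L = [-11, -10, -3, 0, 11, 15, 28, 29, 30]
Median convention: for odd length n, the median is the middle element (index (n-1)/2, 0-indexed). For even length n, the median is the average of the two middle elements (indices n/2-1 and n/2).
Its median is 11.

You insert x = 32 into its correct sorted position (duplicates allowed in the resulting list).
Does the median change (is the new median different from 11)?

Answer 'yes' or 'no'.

Answer: yes

Derivation:
Old median = 11
Insert x = 32
New median = 13
Changed? yes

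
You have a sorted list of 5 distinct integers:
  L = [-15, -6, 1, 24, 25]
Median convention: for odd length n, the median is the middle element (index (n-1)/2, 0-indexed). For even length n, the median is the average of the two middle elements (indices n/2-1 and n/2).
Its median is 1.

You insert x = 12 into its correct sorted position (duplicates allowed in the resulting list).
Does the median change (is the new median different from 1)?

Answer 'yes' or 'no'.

Answer: yes

Derivation:
Old median = 1
Insert x = 12
New median = 13/2
Changed? yes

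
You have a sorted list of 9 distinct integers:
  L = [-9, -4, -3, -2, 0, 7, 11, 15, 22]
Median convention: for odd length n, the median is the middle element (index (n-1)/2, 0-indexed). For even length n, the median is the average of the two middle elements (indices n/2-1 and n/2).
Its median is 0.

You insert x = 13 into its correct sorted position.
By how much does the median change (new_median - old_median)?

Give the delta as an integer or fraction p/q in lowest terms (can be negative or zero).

Old median = 0
After inserting x = 13: new sorted = [-9, -4, -3, -2, 0, 7, 11, 13, 15, 22]
New median = 7/2
Delta = 7/2 - 0 = 7/2

Answer: 7/2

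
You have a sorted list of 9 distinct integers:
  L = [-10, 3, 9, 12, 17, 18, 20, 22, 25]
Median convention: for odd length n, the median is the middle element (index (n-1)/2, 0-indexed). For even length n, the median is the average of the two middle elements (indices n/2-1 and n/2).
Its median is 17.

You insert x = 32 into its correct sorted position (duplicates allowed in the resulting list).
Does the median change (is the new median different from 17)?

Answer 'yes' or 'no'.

Old median = 17
Insert x = 32
New median = 35/2
Changed? yes

Answer: yes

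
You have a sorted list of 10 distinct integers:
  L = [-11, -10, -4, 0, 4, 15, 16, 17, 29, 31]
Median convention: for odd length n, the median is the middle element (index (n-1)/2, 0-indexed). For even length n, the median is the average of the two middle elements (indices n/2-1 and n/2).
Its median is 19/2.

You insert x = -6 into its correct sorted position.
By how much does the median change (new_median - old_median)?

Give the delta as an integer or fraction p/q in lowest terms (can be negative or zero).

Old median = 19/2
After inserting x = -6: new sorted = [-11, -10, -6, -4, 0, 4, 15, 16, 17, 29, 31]
New median = 4
Delta = 4 - 19/2 = -11/2

Answer: -11/2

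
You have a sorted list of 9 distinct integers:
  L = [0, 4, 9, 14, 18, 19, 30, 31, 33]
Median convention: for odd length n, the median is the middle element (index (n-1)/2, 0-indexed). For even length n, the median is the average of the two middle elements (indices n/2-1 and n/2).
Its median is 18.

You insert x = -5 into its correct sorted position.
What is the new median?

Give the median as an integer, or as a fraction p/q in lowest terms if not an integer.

Answer: 16

Derivation:
Old list (sorted, length 9): [0, 4, 9, 14, 18, 19, 30, 31, 33]
Old median = 18
Insert x = -5
Old length odd (9). Middle was index 4 = 18.
New length even (10). New median = avg of two middle elements.
x = -5: 0 elements are < x, 9 elements are > x.
New sorted list: [-5, 0, 4, 9, 14, 18, 19, 30, 31, 33]
New median = 16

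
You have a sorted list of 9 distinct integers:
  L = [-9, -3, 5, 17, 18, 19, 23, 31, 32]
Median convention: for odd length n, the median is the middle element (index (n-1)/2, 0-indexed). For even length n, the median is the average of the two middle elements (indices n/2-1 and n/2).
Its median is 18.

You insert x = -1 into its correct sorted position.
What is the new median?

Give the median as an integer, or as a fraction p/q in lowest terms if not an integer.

Answer: 35/2

Derivation:
Old list (sorted, length 9): [-9, -3, 5, 17, 18, 19, 23, 31, 32]
Old median = 18
Insert x = -1
Old length odd (9). Middle was index 4 = 18.
New length even (10). New median = avg of two middle elements.
x = -1: 2 elements are < x, 7 elements are > x.
New sorted list: [-9, -3, -1, 5, 17, 18, 19, 23, 31, 32]
New median = 35/2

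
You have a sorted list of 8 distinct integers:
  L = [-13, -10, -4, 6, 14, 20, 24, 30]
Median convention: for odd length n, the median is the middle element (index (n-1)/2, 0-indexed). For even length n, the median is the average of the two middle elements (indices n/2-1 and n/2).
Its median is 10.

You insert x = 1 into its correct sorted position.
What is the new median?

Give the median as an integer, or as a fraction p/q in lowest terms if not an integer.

Answer: 6

Derivation:
Old list (sorted, length 8): [-13, -10, -4, 6, 14, 20, 24, 30]
Old median = 10
Insert x = 1
Old length even (8). Middle pair: indices 3,4 = 6,14.
New length odd (9). New median = single middle element.
x = 1: 3 elements are < x, 5 elements are > x.
New sorted list: [-13, -10, -4, 1, 6, 14, 20, 24, 30]
New median = 6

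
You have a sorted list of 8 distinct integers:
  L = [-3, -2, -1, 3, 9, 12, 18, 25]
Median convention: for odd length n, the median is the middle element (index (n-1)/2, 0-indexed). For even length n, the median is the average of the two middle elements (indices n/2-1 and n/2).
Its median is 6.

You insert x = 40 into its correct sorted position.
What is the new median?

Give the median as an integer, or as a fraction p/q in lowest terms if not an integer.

Old list (sorted, length 8): [-3, -2, -1, 3, 9, 12, 18, 25]
Old median = 6
Insert x = 40
Old length even (8). Middle pair: indices 3,4 = 3,9.
New length odd (9). New median = single middle element.
x = 40: 8 elements are < x, 0 elements are > x.
New sorted list: [-3, -2, -1, 3, 9, 12, 18, 25, 40]
New median = 9

Answer: 9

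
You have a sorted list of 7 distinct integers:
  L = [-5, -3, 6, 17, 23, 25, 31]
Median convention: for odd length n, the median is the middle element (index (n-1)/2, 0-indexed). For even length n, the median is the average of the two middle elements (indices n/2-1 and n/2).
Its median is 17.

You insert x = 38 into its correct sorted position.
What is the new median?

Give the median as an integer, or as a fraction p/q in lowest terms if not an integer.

Answer: 20

Derivation:
Old list (sorted, length 7): [-5, -3, 6, 17, 23, 25, 31]
Old median = 17
Insert x = 38
Old length odd (7). Middle was index 3 = 17.
New length even (8). New median = avg of two middle elements.
x = 38: 7 elements are < x, 0 elements are > x.
New sorted list: [-5, -3, 6, 17, 23, 25, 31, 38]
New median = 20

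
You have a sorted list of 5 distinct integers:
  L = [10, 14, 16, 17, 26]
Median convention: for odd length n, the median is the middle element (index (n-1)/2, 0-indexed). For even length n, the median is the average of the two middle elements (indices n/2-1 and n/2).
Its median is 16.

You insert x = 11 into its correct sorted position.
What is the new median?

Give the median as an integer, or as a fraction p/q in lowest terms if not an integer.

Answer: 15

Derivation:
Old list (sorted, length 5): [10, 14, 16, 17, 26]
Old median = 16
Insert x = 11
Old length odd (5). Middle was index 2 = 16.
New length even (6). New median = avg of two middle elements.
x = 11: 1 elements are < x, 4 elements are > x.
New sorted list: [10, 11, 14, 16, 17, 26]
New median = 15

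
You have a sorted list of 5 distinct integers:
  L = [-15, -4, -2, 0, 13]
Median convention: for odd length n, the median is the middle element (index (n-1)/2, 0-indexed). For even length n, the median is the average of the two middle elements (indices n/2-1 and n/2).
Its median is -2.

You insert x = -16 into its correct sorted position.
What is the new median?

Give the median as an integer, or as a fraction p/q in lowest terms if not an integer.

Old list (sorted, length 5): [-15, -4, -2, 0, 13]
Old median = -2
Insert x = -16
Old length odd (5). Middle was index 2 = -2.
New length even (6). New median = avg of two middle elements.
x = -16: 0 elements are < x, 5 elements are > x.
New sorted list: [-16, -15, -4, -2, 0, 13]
New median = -3

Answer: -3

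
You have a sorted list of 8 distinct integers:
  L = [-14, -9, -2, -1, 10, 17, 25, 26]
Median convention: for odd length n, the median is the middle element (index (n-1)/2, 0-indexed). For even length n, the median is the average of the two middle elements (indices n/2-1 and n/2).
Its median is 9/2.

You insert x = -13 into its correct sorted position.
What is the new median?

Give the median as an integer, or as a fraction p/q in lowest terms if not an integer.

Old list (sorted, length 8): [-14, -9, -2, -1, 10, 17, 25, 26]
Old median = 9/2
Insert x = -13
Old length even (8). Middle pair: indices 3,4 = -1,10.
New length odd (9). New median = single middle element.
x = -13: 1 elements are < x, 7 elements are > x.
New sorted list: [-14, -13, -9, -2, -1, 10, 17, 25, 26]
New median = -1

Answer: -1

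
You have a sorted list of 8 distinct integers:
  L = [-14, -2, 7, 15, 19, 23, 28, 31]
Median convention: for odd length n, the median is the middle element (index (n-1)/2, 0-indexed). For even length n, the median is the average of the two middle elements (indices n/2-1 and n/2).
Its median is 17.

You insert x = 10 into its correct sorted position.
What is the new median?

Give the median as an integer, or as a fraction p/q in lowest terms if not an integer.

Old list (sorted, length 8): [-14, -2, 7, 15, 19, 23, 28, 31]
Old median = 17
Insert x = 10
Old length even (8). Middle pair: indices 3,4 = 15,19.
New length odd (9). New median = single middle element.
x = 10: 3 elements are < x, 5 elements are > x.
New sorted list: [-14, -2, 7, 10, 15, 19, 23, 28, 31]
New median = 15

Answer: 15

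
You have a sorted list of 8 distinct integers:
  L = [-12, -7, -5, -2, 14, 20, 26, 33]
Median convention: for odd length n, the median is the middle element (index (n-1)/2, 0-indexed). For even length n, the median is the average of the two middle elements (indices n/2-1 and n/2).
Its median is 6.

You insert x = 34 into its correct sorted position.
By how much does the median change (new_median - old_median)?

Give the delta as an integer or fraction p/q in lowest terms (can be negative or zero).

Old median = 6
After inserting x = 34: new sorted = [-12, -7, -5, -2, 14, 20, 26, 33, 34]
New median = 14
Delta = 14 - 6 = 8

Answer: 8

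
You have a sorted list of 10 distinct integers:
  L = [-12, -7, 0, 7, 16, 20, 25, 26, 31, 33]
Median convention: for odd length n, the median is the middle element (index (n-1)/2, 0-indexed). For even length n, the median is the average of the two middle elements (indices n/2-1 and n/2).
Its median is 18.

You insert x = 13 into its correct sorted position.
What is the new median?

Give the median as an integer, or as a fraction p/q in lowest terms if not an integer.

Old list (sorted, length 10): [-12, -7, 0, 7, 16, 20, 25, 26, 31, 33]
Old median = 18
Insert x = 13
Old length even (10). Middle pair: indices 4,5 = 16,20.
New length odd (11). New median = single middle element.
x = 13: 4 elements are < x, 6 elements are > x.
New sorted list: [-12, -7, 0, 7, 13, 16, 20, 25, 26, 31, 33]
New median = 16

Answer: 16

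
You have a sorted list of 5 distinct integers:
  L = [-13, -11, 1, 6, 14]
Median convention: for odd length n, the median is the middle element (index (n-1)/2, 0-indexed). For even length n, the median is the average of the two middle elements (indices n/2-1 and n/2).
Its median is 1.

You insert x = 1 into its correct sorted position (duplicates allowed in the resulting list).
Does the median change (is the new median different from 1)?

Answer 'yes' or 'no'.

Old median = 1
Insert x = 1
New median = 1
Changed? no

Answer: no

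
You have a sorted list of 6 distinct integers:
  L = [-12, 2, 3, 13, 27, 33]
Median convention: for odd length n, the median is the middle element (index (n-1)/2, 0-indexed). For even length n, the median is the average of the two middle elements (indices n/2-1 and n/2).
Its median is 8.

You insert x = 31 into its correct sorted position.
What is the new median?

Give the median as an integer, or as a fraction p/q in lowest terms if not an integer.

Answer: 13

Derivation:
Old list (sorted, length 6): [-12, 2, 3, 13, 27, 33]
Old median = 8
Insert x = 31
Old length even (6). Middle pair: indices 2,3 = 3,13.
New length odd (7). New median = single middle element.
x = 31: 5 elements are < x, 1 elements are > x.
New sorted list: [-12, 2, 3, 13, 27, 31, 33]
New median = 13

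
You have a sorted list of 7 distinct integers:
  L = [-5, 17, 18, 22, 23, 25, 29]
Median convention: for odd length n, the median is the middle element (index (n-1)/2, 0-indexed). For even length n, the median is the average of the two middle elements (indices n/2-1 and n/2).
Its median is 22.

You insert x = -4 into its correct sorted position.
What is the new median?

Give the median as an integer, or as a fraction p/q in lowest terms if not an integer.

Old list (sorted, length 7): [-5, 17, 18, 22, 23, 25, 29]
Old median = 22
Insert x = -4
Old length odd (7). Middle was index 3 = 22.
New length even (8). New median = avg of two middle elements.
x = -4: 1 elements are < x, 6 elements are > x.
New sorted list: [-5, -4, 17, 18, 22, 23, 25, 29]
New median = 20

Answer: 20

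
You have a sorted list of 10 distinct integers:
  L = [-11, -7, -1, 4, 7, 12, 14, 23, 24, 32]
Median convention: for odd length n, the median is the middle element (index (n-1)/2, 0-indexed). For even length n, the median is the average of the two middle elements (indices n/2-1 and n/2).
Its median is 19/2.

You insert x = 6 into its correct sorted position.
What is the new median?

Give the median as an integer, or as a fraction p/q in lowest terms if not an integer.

Old list (sorted, length 10): [-11, -7, -1, 4, 7, 12, 14, 23, 24, 32]
Old median = 19/2
Insert x = 6
Old length even (10). Middle pair: indices 4,5 = 7,12.
New length odd (11). New median = single middle element.
x = 6: 4 elements are < x, 6 elements are > x.
New sorted list: [-11, -7, -1, 4, 6, 7, 12, 14, 23, 24, 32]
New median = 7

Answer: 7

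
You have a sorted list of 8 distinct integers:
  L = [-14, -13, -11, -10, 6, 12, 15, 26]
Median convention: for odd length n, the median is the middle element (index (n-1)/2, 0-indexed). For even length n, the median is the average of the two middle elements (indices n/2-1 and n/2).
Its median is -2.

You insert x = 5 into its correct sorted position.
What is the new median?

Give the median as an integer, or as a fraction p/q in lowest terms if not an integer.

Old list (sorted, length 8): [-14, -13, -11, -10, 6, 12, 15, 26]
Old median = -2
Insert x = 5
Old length even (8). Middle pair: indices 3,4 = -10,6.
New length odd (9). New median = single middle element.
x = 5: 4 elements are < x, 4 elements are > x.
New sorted list: [-14, -13, -11, -10, 5, 6, 12, 15, 26]
New median = 5

Answer: 5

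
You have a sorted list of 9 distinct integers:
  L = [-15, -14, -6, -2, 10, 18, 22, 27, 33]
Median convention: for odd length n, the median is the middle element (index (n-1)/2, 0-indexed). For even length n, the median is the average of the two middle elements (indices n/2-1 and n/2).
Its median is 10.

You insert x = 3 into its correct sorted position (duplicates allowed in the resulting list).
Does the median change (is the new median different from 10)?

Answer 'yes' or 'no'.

Old median = 10
Insert x = 3
New median = 13/2
Changed? yes

Answer: yes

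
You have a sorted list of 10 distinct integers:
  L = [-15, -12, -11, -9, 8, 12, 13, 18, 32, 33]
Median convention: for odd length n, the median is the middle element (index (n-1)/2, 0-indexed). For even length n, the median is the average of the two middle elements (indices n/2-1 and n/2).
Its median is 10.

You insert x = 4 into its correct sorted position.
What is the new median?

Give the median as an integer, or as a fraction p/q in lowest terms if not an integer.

Old list (sorted, length 10): [-15, -12, -11, -9, 8, 12, 13, 18, 32, 33]
Old median = 10
Insert x = 4
Old length even (10). Middle pair: indices 4,5 = 8,12.
New length odd (11). New median = single middle element.
x = 4: 4 elements are < x, 6 elements are > x.
New sorted list: [-15, -12, -11, -9, 4, 8, 12, 13, 18, 32, 33]
New median = 8

Answer: 8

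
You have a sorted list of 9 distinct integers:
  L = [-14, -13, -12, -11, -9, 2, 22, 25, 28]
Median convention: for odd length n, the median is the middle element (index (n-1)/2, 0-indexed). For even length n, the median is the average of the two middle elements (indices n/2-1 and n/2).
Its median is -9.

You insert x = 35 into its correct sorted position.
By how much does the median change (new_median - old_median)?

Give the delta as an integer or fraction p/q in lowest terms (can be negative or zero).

Answer: 11/2

Derivation:
Old median = -9
After inserting x = 35: new sorted = [-14, -13, -12, -11, -9, 2, 22, 25, 28, 35]
New median = -7/2
Delta = -7/2 - -9 = 11/2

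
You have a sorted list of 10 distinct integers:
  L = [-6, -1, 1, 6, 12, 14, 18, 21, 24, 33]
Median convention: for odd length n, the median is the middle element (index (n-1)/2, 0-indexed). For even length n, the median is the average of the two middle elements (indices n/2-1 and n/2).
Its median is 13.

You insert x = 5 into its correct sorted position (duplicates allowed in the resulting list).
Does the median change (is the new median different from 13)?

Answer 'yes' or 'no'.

Old median = 13
Insert x = 5
New median = 12
Changed? yes

Answer: yes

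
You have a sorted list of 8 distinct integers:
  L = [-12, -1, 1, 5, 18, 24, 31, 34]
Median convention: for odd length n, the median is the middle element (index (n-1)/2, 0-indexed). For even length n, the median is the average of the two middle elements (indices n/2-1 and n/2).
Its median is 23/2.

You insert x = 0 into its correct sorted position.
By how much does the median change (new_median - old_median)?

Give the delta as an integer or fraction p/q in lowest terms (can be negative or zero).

Old median = 23/2
After inserting x = 0: new sorted = [-12, -1, 0, 1, 5, 18, 24, 31, 34]
New median = 5
Delta = 5 - 23/2 = -13/2

Answer: -13/2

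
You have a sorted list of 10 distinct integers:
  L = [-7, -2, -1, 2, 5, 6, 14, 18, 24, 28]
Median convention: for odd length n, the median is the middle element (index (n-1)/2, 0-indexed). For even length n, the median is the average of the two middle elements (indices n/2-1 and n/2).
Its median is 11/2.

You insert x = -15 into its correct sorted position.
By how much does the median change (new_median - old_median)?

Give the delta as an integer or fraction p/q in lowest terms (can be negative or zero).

Answer: -1/2

Derivation:
Old median = 11/2
After inserting x = -15: new sorted = [-15, -7, -2, -1, 2, 5, 6, 14, 18, 24, 28]
New median = 5
Delta = 5 - 11/2 = -1/2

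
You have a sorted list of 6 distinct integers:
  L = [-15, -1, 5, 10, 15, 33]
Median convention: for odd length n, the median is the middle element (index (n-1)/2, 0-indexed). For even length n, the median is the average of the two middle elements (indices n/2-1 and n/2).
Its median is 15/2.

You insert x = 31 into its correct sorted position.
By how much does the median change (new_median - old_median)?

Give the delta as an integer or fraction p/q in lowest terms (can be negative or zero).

Old median = 15/2
After inserting x = 31: new sorted = [-15, -1, 5, 10, 15, 31, 33]
New median = 10
Delta = 10 - 15/2 = 5/2

Answer: 5/2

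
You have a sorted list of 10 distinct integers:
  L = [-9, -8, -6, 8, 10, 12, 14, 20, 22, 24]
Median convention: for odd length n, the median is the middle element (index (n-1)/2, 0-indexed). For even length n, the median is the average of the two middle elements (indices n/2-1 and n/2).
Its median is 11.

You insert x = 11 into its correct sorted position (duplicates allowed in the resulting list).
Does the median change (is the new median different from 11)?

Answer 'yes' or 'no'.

Answer: no

Derivation:
Old median = 11
Insert x = 11
New median = 11
Changed? no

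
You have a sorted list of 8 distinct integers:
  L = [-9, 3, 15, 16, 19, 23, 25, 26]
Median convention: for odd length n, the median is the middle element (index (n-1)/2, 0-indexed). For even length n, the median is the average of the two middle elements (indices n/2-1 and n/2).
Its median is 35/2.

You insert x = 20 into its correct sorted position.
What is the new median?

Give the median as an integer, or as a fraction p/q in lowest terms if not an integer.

Answer: 19

Derivation:
Old list (sorted, length 8): [-9, 3, 15, 16, 19, 23, 25, 26]
Old median = 35/2
Insert x = 20
Old length even (8). Middle pair: indices 3,4 = 16,19.
New length odd (9). New median = single middle element.
x = 20: 5 elements are < x, 3 elements are > x.
New sorted list: [-9, 3, 15, 16, 19, 20, 23, 25, 26]
New median = 19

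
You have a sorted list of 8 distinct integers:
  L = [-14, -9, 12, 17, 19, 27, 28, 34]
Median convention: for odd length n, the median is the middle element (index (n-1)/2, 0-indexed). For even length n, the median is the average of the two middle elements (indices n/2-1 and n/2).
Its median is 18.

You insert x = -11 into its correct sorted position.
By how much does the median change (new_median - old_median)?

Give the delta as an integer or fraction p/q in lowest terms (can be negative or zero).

Answer: -1

Derivation:
Old median = 18
After inserting x = -11: new sorted = [-14, -11, -9, 12, 17, 19, 27, 28, 34]
New median = 17
Delta = 17 - 18 = -1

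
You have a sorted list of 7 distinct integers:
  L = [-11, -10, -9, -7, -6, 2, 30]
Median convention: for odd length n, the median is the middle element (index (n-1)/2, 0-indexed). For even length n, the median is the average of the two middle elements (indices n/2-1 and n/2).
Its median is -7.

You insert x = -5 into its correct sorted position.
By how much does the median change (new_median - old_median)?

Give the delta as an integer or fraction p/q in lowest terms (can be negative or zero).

Old median = -7
After inserting x = -5: new sorted = [-11, -10, -9, -7, -6, -5, 2, 30]
New median = -13/2
Delta = -13/2 - -7 = 1/2

Answer: 1/2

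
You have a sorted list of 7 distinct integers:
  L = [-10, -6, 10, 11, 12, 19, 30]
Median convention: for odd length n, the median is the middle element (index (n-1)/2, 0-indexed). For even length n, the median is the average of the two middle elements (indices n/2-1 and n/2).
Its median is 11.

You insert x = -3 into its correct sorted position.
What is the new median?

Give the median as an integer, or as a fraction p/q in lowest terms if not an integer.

Old list (sorted, length 7): [-10, -6, 10, 11, 12, 19, 30]
Old median = 11
Insert x = -3
Old length odd (7). Middle was index 3 = 11.
New length even (8). New median = avg of two middle elements.
x = -3: 2 elements are < x, 5 elements are > x.
New sorted list: [-10, -6, -3, 10, 11, 12, 19, 30]
New median = 21/2

Answer: 21/2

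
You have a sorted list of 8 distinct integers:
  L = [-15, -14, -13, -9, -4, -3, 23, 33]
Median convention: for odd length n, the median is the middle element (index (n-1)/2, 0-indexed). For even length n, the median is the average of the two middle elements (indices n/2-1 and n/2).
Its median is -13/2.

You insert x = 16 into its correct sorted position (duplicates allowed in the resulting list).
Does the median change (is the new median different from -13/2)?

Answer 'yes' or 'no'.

Answer: yes

Derivation:
Old median = -13/2
Insert x = 16
New median = -4
Changed? yes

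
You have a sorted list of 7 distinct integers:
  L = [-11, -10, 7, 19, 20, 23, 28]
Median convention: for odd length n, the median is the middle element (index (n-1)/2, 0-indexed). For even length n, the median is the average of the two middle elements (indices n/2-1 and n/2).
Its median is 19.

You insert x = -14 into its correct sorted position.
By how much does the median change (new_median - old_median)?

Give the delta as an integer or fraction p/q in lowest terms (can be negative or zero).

Old median = 19
After inserting x = -14: new sorted = [-14, -11, -10, 7, 19, 20, 23, 28]
New median = 13
Delta = 13 - 19 = -6

Answer: -6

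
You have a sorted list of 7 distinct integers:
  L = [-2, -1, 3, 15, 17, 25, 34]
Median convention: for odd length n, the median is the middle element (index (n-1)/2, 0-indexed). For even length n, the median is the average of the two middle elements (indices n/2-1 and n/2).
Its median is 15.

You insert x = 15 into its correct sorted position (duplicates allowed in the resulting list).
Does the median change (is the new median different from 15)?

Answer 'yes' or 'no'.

Answer: no

Derivation:
Old median = 15
Insert x = 15
New median = 15
Changed? no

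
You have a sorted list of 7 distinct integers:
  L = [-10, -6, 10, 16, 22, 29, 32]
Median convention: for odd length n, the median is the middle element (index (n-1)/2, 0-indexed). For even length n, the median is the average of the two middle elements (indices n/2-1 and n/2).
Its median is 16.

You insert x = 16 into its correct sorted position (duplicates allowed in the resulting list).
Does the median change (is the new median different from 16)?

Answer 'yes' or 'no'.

Answer: no

Derivation:
Old median = 16
Insert x = 16
New median = 16
Changed? no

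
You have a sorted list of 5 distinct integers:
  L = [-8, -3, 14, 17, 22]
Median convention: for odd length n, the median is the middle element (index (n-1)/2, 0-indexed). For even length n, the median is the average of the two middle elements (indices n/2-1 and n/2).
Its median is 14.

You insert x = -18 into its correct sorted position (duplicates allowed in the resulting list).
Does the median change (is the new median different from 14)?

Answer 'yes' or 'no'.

Old median = 14
Insert x = -18
New median = 11/2
Changed? yes

Answer: yes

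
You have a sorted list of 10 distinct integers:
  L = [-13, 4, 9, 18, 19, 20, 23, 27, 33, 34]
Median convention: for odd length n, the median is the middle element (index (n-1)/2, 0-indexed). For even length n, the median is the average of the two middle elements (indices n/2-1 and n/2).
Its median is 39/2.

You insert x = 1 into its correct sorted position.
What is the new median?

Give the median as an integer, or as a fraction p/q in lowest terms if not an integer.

Old list (sorted, length 10): [-13, 4, 9, 18, 19, 20, 23, 27, 33, 34]
Old median = 39/2
Insert x = 1
Old length even (10). Middle pair: indices 4,5 = 19,20.
New length odd (11). New median = single middle element.
x = 1: 1 elements are < x, 9 elements are > x.
New sorted list: [-13, 1, 4, 9, 18, 19, 20, 23, 27, 33, 34]
New median = 19

Answer: 19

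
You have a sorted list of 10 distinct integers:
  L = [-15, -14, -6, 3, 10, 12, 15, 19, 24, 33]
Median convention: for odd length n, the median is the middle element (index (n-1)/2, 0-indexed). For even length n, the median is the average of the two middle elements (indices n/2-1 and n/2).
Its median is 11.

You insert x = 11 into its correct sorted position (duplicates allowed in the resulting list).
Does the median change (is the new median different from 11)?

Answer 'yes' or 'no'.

Old median = 11
Insert x = 11
New median = 11
Changed? no

Answer: no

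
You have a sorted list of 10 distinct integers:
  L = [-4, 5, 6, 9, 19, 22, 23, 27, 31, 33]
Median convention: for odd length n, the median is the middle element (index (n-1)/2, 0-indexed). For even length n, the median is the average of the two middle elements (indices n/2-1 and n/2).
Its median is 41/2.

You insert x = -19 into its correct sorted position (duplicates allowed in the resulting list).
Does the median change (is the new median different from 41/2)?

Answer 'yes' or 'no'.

Old median = 41/2
Insert x = -19
New median = 19
Changed? yes

Answer: yes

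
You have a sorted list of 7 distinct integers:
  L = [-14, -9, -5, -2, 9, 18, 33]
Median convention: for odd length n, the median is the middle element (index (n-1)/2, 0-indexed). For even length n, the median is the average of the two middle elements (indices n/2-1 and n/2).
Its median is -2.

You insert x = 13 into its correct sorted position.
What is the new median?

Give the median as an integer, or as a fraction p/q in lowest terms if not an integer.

Old list (sorted, length 7): [-14, -9, -5, -2, 9, 18, 33]
Old median = -2
Insert x = 13
Old length odd (7). Middle was index 3 = -2.
New length even (8). New median = avg of two middle elements.
x = 13: 5 elements are < x, 2 elements are > x.
New sorted list: [-14, -9, -5, -2, 9, 13, 18, 33]
New median = 7/2

Answer: 7/2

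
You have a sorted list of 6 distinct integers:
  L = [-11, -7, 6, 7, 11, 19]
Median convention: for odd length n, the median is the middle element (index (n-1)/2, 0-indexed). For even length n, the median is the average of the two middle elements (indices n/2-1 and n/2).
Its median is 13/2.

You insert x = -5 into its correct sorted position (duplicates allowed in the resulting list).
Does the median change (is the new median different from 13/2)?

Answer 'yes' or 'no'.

Old median = 13/2
Insert x = -5
New median = 6
Changed? yes

Answer: yes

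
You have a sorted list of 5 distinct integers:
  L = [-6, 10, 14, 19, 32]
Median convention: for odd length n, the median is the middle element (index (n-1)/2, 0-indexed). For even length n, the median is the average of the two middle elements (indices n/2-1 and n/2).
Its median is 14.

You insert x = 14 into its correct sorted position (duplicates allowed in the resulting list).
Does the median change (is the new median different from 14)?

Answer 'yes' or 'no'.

Old median = 14
Insert x = 14
New median = 14
Changed? no

Answer: no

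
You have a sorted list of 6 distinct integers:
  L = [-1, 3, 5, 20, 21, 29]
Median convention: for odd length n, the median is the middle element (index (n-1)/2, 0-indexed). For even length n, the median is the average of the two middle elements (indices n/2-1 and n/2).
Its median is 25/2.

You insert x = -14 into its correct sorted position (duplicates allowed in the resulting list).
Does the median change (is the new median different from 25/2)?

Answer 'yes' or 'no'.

Answer: yes

Derivation:
Old median = 25/2
Insert x = -14
New median = 5
Changed? yes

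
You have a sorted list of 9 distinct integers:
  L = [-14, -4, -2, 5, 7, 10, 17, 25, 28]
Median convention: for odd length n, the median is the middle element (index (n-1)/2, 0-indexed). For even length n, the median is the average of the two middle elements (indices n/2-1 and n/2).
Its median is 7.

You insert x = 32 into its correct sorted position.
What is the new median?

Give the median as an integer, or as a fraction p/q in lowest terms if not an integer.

Answer: 17/2

Derivation:
Old list (sorted, length 9): [-14, -4, -2, 5, 7, 10, 17, 25, 28]
Old median = 7
Insert x = 32
Old length odd (9). Middle was index 4 = 7.
New length even (10). New median = avg of two middle elements.
x = 32: 9 elements are < x, 0 elements are > x.
New sorted list: [-14, -4, -2, 5, 7, 10, 17, 25, 28, 32]
New median = 17/2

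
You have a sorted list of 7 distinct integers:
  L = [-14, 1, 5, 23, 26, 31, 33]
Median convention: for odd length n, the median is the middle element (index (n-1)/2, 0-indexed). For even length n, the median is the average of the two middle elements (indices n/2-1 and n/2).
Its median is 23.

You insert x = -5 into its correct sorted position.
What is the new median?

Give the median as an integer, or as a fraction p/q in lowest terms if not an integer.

Answer: 14

Derivation:
Old list (sorted, length 7): [-14, 1, 5, 23, 26, 31, 33]
Old median = 23
Insert x = -5
Old length odd (7). Middle was index 3 = 23.
New length even (8). New median = avg of two middle elements.
x = -5: 1 elements are < x, 6 elements are > x.
New sorted list: [-14, -5, 1, 5, 23, 26, 31, 33]
New median = 14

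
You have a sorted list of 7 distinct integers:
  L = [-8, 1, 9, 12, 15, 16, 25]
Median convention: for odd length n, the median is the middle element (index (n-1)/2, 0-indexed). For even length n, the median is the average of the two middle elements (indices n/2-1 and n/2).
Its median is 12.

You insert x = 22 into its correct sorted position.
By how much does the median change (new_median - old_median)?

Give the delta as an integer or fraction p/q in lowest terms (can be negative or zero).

Old median = 12
After inserting x = 22: new sorted = [-8, 1, 9, 12, 15, 16, 22, 25]
New median = 27/2
Delta = 27/2 - 12 = 3/2

Answer: 3/2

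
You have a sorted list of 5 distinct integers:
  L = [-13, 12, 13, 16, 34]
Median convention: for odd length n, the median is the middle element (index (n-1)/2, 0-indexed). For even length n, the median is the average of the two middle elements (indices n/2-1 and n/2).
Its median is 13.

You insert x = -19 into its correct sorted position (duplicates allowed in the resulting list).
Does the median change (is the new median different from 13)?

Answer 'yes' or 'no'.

Old median = 13
Insert x = -19
New median = 25/2
Changed? yes

Answer: yes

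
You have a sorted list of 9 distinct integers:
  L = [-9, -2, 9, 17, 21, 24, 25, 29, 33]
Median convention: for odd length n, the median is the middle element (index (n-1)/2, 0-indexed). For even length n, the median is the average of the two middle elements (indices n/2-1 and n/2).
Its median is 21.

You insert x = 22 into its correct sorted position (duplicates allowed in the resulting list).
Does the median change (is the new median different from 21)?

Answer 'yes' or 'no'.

Old median = 21
Insert x = 22
New median = 43/2
Changed? yes

Answer: yes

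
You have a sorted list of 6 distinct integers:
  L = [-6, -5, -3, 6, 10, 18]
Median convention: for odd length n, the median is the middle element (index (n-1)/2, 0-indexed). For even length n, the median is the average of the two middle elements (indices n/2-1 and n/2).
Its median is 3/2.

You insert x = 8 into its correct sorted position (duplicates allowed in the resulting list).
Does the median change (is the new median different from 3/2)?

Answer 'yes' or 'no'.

Answer: yes

Derivation:
Old median = 3/2
Insert x = 8
New median = 6
Changed? yes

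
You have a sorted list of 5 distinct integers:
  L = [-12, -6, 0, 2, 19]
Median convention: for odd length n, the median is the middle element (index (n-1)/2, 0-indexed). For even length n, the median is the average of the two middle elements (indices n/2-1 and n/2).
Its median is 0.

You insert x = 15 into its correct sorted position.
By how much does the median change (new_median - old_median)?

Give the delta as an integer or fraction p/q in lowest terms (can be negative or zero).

Answer: 1

Derivation:
Old median = 0
After inserting x = 15: new sorted = [-12, -6, 0, 2, 15, 19]
New median = 1
Delta = 1 - 0 = 1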